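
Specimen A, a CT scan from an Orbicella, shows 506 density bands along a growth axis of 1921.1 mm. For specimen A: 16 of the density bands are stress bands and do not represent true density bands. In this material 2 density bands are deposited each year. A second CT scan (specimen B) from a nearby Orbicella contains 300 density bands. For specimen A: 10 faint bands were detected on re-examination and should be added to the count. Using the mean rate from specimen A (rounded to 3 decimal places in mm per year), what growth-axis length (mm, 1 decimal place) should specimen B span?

Specimen A: adjusted count: 506 − 16 + 10 = 500 density bands.
Specimen A: dividing by 2 density bands per year: 500 / 2 = 250 years.
A: Extension rate ≈ 1921.1 / 250 = 7.684 mm/yr.
Specimen B: dividing by 2 density bands per year: 300 / 2 = 150 years. Length of B = 7.684 × 150 = 1152.6 mm.

1152.6 mm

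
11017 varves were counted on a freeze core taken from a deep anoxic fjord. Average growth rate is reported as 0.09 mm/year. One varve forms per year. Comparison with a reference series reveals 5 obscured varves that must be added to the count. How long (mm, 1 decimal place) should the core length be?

Correcting the raw count gives 11017 + 5 = 11022 true varves.
11022 years at 0.09 mm/year gives 0.09 × 11022 = 992.0 mm.

992.0 mm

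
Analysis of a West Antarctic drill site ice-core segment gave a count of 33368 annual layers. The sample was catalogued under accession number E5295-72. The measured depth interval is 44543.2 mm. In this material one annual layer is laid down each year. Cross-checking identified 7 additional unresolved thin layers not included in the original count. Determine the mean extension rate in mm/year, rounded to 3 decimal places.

Correcting the raw count gives 33368 + 7 = 33375 true annual layers.
Extension rate ≈ 44543.2 / 33375 = 1.335 mm/year.

1.335 mm/year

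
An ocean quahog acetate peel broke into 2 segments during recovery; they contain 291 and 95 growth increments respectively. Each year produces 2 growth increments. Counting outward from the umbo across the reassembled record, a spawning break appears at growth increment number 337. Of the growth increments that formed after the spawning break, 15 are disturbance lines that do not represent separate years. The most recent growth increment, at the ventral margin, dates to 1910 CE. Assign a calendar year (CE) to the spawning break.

1893 CE

Total growth increments = 291 + 95 = 386.
The spawning break sits at growth increment 337 from the umbo, so 386 − 337 = 49 growth increments formed after it.
49 − 15 false = 34 true growth increments after the spawning break.
Dividing by 2 growth increments per year: 34 / 2 = 17 years.
The growth increment at the ventral margin is 1910 CE, so the spawning break dates to 1910 − 17 = 1893 CE.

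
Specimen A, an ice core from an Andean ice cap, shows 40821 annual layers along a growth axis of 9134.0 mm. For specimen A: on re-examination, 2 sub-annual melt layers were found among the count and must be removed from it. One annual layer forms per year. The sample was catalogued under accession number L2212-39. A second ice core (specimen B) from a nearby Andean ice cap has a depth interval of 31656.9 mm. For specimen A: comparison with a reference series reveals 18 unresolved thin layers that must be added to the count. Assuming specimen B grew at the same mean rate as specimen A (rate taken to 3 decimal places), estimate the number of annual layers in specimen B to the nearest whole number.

141325 annual layers

Specimen A: after corrections the count is 40821 − 2 + 18 = 40837 annual layers.
A: Extension rate ≈ 9134.0 / 40837 = 0.224 mm/year.
B spans 31656.9 / 0.224 = 141325.45 years ≈ 141325 annual layers.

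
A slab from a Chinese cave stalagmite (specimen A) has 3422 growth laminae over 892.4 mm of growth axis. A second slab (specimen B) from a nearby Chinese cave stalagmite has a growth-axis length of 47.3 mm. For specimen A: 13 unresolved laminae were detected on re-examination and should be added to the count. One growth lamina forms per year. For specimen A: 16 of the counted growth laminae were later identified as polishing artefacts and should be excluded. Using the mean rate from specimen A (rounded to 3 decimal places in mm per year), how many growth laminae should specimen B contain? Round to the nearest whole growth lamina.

181 growth laminae

Specimen A: true growth lamina count = 3422 − 16 + 13 = 3419.
A: Mean rate = 892.4 mm / 3419 years ≈ 0.261 mm per year.
B spans 47.3 / 0.261 = 181.23 years ≈ 181 growth laminae.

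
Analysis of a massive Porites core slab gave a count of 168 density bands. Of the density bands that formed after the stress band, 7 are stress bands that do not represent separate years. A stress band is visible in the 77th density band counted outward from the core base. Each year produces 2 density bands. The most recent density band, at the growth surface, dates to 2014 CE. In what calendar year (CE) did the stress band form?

1972 CE

Between density band 77 and the growth surface there are 168 − 77 = 91 density bands.
91 − 7 false = 84 true density bands after the stress band.
Dividing by 2 density bands per year: 84 / 2 = 42 years.
2014 − 42 = 1972 CE.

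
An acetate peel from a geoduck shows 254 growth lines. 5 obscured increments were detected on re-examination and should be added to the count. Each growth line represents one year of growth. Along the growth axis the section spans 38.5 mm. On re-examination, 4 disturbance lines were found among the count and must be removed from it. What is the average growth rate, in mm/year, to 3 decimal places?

0.151 mm/year

Adjusted count: 254 − 4 + 5 = 255 growth lines.
Mean rate = 38.5 mm / 255 years ≈ 0.151 mm/year.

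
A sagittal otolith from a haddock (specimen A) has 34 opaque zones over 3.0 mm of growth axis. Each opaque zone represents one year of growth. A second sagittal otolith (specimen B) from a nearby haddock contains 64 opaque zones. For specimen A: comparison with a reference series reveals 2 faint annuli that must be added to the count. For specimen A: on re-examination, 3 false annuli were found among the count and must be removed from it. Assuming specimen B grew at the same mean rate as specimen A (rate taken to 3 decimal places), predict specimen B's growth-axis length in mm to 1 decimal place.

5.8 mm

Specimen A: correcting the raw count gives 34 − 3 + 2 = 33 true opaque zones.
A: Mean rate = 3.0 mm / 33 years ≈ 0.091 mm/year.
B's length ≈ 0.091 × 64 = 5.8 mm.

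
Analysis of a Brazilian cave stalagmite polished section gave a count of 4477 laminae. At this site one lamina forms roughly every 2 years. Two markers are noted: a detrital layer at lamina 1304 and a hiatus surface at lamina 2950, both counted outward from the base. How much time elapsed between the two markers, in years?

3292 years

2950 − 1304 = 1646 laminae lie between the two events.
Multiplying by 2 years per lamina: 1646 × 2 = 3292 years.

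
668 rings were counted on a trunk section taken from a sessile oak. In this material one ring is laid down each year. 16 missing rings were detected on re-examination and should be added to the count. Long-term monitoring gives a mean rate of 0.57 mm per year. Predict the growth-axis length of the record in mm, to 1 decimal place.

After corrections the count is 668 + 16 = 684 rings.
Length ≈ 0.57 × 684 = 389.9 mm.

389.9 mm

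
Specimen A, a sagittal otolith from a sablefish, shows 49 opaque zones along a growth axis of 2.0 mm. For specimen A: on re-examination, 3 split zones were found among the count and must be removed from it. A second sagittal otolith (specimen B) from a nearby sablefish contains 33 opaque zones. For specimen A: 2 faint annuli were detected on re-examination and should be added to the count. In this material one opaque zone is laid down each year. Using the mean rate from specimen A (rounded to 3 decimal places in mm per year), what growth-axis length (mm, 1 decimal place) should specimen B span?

Specimen A: true opaque zone count = 49 − 3 + 2 = 48.
A: Mean rate = 2.0 mm / 48 years ≈ 0.042 mm/year.
Length of B = 0.042 × 33 = 1.4 mm.

1.4 mm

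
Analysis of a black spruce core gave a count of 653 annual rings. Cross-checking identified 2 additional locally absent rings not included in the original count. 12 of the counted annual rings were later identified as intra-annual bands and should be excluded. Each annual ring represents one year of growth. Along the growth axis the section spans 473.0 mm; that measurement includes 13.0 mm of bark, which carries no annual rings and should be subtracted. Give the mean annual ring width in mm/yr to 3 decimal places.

Correcting the raw count gives 653 − 12 + 2 = 643 true annual rings.
Removing the 13.0 mm offcut leaves 473.0 − 13.0 = 460.0 mm.
Extension rate ≈ 460.0 / 643 = 0.715 mm/yr.

0.715 mm/yr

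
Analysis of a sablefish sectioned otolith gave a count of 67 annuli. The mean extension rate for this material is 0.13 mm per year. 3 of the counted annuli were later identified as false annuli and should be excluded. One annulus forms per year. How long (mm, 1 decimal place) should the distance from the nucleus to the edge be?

8.3 mm

True annulus count = 67 − 3 = 64.
Predicted length = 0.13 mm/year × 64 years = 8.3 mm.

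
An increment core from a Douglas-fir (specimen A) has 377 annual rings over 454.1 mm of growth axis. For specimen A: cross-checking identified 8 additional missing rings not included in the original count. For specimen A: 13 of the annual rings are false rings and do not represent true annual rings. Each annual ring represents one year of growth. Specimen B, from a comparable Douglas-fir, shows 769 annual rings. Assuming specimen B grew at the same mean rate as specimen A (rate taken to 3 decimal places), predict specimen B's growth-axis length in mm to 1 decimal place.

Specimen A: correcting the raw count gives 377 − 13 + 8 = 372 true annual rings.
A: 454.1 mm over 372 years gives 454.1 / 372 ≈ 1.221 mm/yr.
For B, 1.221 mm/year × 769 years = 938.9 mm.

938.9 mm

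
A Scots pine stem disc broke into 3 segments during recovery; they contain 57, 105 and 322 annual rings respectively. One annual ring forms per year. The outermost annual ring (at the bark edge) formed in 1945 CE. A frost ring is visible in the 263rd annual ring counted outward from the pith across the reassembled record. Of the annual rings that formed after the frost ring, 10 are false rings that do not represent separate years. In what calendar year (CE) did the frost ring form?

Total annual rings = 57 + 105 + 322 = 484.
484 − 263 = 221 annual rings lie beyond the frost ring toward the bark edge.
221 − 10 false = 211 true annual rings after the frost ring.
The annual ring at the bark edge is 1945 CE, so the frost ring dates to 1945 − 211 = 1734 CE.

1734 CE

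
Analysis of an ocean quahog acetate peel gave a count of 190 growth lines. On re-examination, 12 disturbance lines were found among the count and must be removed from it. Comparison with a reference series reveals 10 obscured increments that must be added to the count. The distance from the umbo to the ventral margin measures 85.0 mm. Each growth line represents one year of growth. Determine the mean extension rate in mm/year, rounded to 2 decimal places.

0.45 mm/year

True growth line count = 190 − 12 + 10 = 188.
Extension rate ≈ 85.0 / 188 = 0.45 mm/year.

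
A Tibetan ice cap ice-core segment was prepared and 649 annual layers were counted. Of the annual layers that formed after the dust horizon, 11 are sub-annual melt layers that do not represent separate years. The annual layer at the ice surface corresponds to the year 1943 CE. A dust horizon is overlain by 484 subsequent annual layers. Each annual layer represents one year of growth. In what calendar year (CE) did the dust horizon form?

1470 CE

There are 484 annual layers younger than the dust horizon.
484 − 11 false = 473 true annual layers after the dust horizon.
The annual layer at the ice surface is 1943 CE, so the dust horizon dates to 1943 − 473 = 1470 CE.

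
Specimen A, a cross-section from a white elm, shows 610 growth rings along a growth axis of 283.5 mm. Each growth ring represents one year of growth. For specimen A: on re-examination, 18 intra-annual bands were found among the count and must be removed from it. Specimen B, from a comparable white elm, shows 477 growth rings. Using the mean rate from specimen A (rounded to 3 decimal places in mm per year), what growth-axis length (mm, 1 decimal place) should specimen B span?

Specimen A: true growth ring count = 610 − 18 = 592.
A: Mean rate = 283.5 mm / 592 years ≈ 0.479 mm per year.
Length of B = 0.479 × 477 = 228.5 mm.

228.5 mm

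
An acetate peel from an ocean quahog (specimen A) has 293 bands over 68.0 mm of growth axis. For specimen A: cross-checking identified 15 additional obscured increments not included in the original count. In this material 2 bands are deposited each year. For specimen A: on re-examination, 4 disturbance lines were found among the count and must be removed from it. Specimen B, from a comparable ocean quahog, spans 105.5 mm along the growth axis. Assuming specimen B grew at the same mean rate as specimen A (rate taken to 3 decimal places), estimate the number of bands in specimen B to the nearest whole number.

Specimen A: true band count = 293 − 4 + 15 = 304.
Specimen A: with 2 bands per year, 304 / 2 = 152 years.
A: 68.0 mm over 152 years gives 68.0 / 152 ≈ 0.447 mm per year.
Specimen B: 105.5 mm / 0.447 mm per year = 236.02 years; at 2 bands per year that is 236.02 × 2 ≈ 472 bands.

472 bands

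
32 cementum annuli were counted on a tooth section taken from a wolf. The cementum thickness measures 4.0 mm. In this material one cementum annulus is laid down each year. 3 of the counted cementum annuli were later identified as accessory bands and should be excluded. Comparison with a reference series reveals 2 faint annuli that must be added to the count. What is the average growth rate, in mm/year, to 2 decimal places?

0.13 mm/year

True cementum annulus count = 32 − 3 + 2 = 31.
Mean rate = 4.0 mm / 31 years ≈ 0.13 mm/year.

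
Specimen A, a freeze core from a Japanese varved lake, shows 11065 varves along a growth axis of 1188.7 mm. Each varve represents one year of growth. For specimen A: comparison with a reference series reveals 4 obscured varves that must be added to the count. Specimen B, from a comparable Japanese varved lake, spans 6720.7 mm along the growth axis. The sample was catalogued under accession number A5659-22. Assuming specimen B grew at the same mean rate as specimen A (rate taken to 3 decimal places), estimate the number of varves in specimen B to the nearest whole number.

62810 varves

Specimen A: after corrections the count is 11065 + 4 = 11069 varves.
A: Mean rate = 1188.7 mm / 11069 years ≈ 0.107 mm/yr.
B spans 6720.7 / 0.107 = 62810.28 years ≈ 62810 varves.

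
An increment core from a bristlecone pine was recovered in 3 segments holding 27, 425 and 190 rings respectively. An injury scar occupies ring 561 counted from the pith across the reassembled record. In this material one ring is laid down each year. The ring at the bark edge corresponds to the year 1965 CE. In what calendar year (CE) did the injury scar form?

Total rings = 27 + 425 + 190 = 642.
642 − 561 = 81 rings lie beyond the injury scar toward the bark edge.
Counting back 81 years from 1965 CE places the injury scar in 1965 − 81 = 1884 CE.

1884 CE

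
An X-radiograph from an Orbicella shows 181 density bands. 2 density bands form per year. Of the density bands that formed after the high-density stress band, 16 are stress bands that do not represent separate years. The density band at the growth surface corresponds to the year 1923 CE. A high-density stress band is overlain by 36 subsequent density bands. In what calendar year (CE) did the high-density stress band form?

1913 CE

36 density bands post-date the high-density stress band.
36 − 16 false = 20 true density bands after the high-density stress band.
Dividing by 2 density bands per year: 20 / 2 = 10 years.
1923 − 10 = 1913 CE.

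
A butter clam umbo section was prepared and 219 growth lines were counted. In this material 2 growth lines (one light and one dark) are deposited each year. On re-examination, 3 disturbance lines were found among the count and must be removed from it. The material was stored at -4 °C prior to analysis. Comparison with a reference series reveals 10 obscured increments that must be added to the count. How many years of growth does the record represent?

After corrections the count is 219 − 3 + 10 = 226 growth lines.
Dividing by 2 growth lines per year: 226 / 2 = 113 years.

113 years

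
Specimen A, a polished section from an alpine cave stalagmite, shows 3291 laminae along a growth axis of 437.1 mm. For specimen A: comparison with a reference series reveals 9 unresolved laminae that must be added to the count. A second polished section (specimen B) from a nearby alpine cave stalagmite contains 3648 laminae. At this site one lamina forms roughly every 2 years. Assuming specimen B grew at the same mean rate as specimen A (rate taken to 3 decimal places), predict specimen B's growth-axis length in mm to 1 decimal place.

481.5 mm

Specimen A: true lamina count = 3291 + 9 = 3300.
Specimen A: multiplying by 2 years per lamina: 3300 × 2 = 6600 years.
A: Mean rate = 437.1 mm / 6600 years ≈ 0.066 mm/yr.
Specimen B: multiplying by 2 years per lamina: 3648 × 2 = 7296 years. Length of B = 0.066 × 7296 = 481.5 mm.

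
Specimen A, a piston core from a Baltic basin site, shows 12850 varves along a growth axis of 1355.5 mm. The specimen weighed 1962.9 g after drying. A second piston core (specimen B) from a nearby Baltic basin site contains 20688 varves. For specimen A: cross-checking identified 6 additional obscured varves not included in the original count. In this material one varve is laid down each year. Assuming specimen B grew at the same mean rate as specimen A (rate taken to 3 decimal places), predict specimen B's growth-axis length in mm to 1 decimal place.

Specimen A: correcting the raw count gives 12850 + 6 = 12856 true varves.
A: Mean rate = 1355.5 mm / 12856 years ≈ 0.105 mm/year.
Length of B = 0.105 × 20688 = 2172.2 mm.

2172.2 mm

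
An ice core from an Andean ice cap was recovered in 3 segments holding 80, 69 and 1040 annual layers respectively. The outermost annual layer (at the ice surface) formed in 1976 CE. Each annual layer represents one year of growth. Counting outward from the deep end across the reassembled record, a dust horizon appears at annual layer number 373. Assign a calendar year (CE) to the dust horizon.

Total annual layers = 80 + 69 + 1040 = 1189.
1189 − 373 = 816 annual layers lie beyond the dust horizon toward the ice surface.
Counting back 816 years from 1976 CE places the dust horizon in 1976 − 816 = 1160 CE.

1160 CE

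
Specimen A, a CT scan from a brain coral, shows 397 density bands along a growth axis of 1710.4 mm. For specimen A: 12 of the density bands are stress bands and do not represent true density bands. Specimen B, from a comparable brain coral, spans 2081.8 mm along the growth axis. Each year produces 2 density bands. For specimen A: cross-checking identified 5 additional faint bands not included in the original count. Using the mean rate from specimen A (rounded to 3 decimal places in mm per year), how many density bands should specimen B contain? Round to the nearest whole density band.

Specimen A: adjusted count: 397 − 12 + 5 = 390 density bands.
Specimen A: with 2 density bands per year, 390 / 2 = 195 years.
A: Extension rate ≈ 1710.4 / 195 = 8.771 mm/year.
Specimen B: 2081.8 mm / 8.771 mm per year = 237.35 years; at 2 density bands per year that is 237.35 × 2 ≈ 475 density bands.

475 density bands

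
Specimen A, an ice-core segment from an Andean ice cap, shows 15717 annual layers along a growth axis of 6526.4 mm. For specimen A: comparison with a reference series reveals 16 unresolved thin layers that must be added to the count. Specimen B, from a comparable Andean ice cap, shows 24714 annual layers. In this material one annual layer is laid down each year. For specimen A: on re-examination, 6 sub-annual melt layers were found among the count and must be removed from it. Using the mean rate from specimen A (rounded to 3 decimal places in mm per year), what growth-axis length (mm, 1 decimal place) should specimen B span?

Specimen A: true annual layer count = 15717 − 6 + 16 = 15727.
A: Extension rate ≈ 6526.4 / 15727 = 0.415 mm/yr.
Length of B = 0.415 × 24714 = 10256.3 mm.

10256.3 mm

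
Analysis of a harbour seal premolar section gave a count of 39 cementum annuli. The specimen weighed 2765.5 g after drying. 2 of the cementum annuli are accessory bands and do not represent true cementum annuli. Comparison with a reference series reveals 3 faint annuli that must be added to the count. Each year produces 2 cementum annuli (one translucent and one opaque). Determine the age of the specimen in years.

True cementum annulus count = 39 − 2 + 3 = 40.
Dividing by 2 cementum annuli per year: 40 / 2 = 20 years.

20 yr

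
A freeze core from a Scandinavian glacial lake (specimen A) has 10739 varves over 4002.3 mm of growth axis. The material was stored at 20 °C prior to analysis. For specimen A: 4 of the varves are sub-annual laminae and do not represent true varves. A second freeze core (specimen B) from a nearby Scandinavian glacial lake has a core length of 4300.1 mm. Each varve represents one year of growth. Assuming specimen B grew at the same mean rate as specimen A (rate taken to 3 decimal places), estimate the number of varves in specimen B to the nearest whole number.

Specimen A: adjusted count: 10739 − 4 = 10735 varves.
A: Mean rate = 4002.3 mm / 10735 years ≈ 0.373 mm per year.
For B, 4300.1 / 0.373 = 11528.42 years ≈ 11528 varves.

11528 varves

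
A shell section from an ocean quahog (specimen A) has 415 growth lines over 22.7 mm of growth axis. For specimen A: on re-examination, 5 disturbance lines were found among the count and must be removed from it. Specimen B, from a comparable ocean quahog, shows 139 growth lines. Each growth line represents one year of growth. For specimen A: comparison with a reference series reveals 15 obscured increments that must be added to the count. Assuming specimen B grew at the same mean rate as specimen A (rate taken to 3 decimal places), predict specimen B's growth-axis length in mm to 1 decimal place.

7.4 mm

Specimen A: after corrections the count is 415 − 5 + 15 = 425 growth lines.
A: Mean rate = 22.7 mm / 425 years ≈ 0.053 mm per year.
Length of B = 0.053 × 139 = 7.4 mm.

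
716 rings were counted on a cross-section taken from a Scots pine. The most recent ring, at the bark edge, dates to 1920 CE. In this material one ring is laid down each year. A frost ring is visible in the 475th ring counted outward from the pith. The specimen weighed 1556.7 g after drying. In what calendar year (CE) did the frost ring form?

1679 CE

The frost ring sits at ring 475 from the pith, so 716 − 475 = 241 rings formed after it.
1920 − 241 = 1679 CE.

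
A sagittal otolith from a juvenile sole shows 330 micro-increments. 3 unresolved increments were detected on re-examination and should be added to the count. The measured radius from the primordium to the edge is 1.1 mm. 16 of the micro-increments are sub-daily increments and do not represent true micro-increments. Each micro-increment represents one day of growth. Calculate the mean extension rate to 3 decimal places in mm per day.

True micro-increment count = 330 − 16 + 3 = 317.
Extension rate ≈ 1.1 / 317 = 0.003 mm per day.

0.003 mm per day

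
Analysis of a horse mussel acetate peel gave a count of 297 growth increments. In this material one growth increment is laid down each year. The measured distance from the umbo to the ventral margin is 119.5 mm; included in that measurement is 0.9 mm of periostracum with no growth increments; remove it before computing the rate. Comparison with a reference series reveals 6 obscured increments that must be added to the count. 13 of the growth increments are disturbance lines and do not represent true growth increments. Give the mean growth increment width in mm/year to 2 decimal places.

0.41 mm/year

True growth increment count = 297 − 13 + 6 = 290.
Net length = 119.5 − 0.9 = 118.6 mm.
Mean rate = 118.6 mm / 290 years ≈ 0.41 mm/year.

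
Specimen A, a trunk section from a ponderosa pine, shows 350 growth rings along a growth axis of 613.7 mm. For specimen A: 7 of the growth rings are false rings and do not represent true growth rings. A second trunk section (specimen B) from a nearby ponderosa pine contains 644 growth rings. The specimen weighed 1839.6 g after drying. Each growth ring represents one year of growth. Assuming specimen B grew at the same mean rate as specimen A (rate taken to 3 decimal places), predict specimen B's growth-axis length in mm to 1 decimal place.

1152.1 mm

Specimen A: after corrections the count is 350 − 7 = 343 growth rings.
A: Extension rate ≈ 613.7 / 343 = 1.789 mm/year.
Length of B = 1.789 × 644 = 1152.1 mm.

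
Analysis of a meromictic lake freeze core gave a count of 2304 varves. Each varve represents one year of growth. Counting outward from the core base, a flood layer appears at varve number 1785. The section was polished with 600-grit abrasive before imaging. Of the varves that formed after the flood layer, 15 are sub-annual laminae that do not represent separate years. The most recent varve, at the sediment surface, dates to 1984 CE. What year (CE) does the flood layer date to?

Between varve 1785 and the sediment surface there are 2304 − 1785 = 519 varves.
Removing the 15 false varves leaves 519 − 15 = 504 true varves beyond the flood layer.
Counting back 504 years from 1984 CE places the flood layer in 1984 − 504 = 1480 CE.

1480 CE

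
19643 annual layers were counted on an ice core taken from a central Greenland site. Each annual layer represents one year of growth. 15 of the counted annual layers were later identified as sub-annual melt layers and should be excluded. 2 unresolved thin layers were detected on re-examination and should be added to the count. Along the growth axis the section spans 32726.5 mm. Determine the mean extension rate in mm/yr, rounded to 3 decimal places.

True annual layer count = 19643 − 15 + 2 = 19630.
32726.5 mm over 19630 years gives 32726.5 / 19630 ≈ 1.667 mm/yr.

1.667 mm/yr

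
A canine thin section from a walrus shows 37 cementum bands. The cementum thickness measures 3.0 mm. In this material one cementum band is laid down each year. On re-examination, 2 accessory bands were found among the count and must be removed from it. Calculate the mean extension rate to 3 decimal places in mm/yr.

0.086 mm/yr

Adjusted count: 37 − 2 = 35 cementum bands.
Mean rate = 3.0 mm / 35 years ≈ 0.086 mm/yr.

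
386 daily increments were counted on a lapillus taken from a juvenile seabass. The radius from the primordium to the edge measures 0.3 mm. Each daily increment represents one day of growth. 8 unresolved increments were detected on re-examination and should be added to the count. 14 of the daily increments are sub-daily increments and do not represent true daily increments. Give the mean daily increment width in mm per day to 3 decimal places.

0.001 mm per day

True daily increment count = 386 − 14 + 8 = 380.
Extension rate ≈ 0.3 / 380 = 0.001 mm per day.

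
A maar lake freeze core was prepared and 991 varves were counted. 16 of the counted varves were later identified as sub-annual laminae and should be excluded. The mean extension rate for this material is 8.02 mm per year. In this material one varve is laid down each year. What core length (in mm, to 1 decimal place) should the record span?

7819.5 mm

Correcting the raw count gives 991 − 16 = 975 true varves.
Length ≈ 8.02 × 975 = 7819.5 mm.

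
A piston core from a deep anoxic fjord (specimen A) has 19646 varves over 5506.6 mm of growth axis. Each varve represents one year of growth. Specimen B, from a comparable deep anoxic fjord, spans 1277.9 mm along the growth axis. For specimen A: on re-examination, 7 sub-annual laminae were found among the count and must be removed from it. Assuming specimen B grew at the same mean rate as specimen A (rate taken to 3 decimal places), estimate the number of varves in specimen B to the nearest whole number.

Specimen A: adjusted count: 19646 − 7 = 19639 varves.
A: 5506.6 mm over 19639 years gives 5506.6 / 19639 ≈ 0.280 mm/yr.
Specimen B: 1277.9 mm / 0.280 mm per year = 4563.93 years ≈ 4564 varves.

4564 varves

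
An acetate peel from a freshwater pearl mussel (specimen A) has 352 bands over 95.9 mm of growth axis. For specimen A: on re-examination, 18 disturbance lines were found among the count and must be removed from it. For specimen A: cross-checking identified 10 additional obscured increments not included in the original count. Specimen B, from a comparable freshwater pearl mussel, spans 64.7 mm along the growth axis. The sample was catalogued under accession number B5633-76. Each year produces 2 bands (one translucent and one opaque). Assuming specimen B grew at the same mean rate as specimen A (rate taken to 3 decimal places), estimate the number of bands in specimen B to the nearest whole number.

232 bands

Specimen A: correcting the raw count gives 352 − 18 + 10 = 344 true bands.
Specimen A: dividing by 2 bands per year: 344 / 2 = 172 years.
A: Mean rate = 95.9 mm / 172 years ≈ 0.558 mm/year.
For B, 64.7 / 0.558 = 115.95 years; at 2 bands per year that is 115.95 × 2 ≈ 232 bands.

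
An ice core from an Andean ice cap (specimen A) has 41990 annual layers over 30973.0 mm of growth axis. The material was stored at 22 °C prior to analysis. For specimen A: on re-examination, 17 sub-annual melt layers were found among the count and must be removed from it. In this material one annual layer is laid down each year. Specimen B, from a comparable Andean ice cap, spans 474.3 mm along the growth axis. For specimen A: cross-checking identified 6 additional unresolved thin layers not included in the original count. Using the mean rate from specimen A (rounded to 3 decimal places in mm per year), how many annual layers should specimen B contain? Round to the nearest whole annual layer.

Specimen A: true annual layer count = 41990 − 17 + 6 = 41979.
A: Extension rate ≈ 30973.0 / 41979 = 0.738 mm/yr.
For B, 474.3 / 0.738 = 642.68 years ≈ 643 annual layers.

643 annual layers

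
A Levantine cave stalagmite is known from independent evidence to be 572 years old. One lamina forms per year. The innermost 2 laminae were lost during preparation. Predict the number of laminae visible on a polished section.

Expected laminae over 572 years: 572.
572 − 2 missed = 570 laminae expected in the prepared section.

570 laminae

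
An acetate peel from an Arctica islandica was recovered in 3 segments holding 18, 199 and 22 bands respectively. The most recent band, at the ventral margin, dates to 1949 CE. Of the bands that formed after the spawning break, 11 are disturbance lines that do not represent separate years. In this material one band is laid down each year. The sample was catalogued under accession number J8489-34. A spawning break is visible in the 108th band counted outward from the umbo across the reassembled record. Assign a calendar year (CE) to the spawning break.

Total bands = 18 + 199 + 22 = 239.
239 − 108 = 131 bands lie beyond the spawning break toward the ventral margin.
Removing the 11 false bands leaves 131 − 11 = 120 true bands beyond the spawning break.
1949 − 120 = 1829 CE.

1829 CE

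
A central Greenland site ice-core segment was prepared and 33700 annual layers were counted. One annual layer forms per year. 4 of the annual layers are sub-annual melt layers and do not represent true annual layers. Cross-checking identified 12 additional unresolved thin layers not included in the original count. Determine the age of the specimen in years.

33708 years

Adjusted count: 33700 − 4 + 12 = 33708 annual layers.
At one annual layer per year, that is 33708 years.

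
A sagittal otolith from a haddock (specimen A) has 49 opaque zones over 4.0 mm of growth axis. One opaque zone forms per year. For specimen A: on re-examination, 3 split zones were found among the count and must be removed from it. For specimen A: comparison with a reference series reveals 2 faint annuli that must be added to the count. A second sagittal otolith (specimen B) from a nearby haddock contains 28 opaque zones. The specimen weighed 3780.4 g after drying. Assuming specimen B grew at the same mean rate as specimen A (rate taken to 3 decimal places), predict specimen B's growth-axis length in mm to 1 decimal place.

2.3 mm

Specimen A: true opaque zone count = 49 − 3 + 2 = 48.
A: Extension rate ≈ 4.0 / 48 = 0.083 mm/year.
B's length ≈ 0.083 × 28 = 2.3 mm.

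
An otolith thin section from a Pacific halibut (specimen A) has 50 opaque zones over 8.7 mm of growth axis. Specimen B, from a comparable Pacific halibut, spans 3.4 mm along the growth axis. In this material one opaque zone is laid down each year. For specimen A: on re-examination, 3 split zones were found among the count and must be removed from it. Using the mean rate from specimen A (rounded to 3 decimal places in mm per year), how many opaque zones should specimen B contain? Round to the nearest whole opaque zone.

18 opaque zones

Specimen A: adjusted count: 50 − 3 = 47 opaque zones.
A: Mean rate = 8.7 mm / 47 years ≈ 0.185 mm per year.
For B, 3.4 / 0.185 = 18.38 years ≈ 18 opaque zones.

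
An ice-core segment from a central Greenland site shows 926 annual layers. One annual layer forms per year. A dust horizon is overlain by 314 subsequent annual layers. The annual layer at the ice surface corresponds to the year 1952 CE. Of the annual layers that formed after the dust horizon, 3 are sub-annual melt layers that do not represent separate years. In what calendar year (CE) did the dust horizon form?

314 annual layers post-date the dust horizon.
Removing the 3 false annual layers leaves 314 − 3 = 311 true annual layers beyond the dust horizon.
The annual layer at the ice surface is 1952 CE, so the dust horizon dates to 1952 − 311 = 1641 CE.

1641 CE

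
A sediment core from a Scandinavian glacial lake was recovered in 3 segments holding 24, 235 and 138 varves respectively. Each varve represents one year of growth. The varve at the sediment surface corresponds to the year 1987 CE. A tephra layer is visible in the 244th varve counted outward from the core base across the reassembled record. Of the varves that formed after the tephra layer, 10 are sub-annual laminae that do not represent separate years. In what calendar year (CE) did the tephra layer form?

Total varves = 24 + 235 + 138 = 397.
397 − 244 = 153 varves lie beyond the tephra layer toward the sediment surface.
Excluding 10 false varves: 153 − 10 = 143.
Counting back 143 years from 1987 CE places the tephra layer in 1987 − 143 = 1844 CE.

1844 CE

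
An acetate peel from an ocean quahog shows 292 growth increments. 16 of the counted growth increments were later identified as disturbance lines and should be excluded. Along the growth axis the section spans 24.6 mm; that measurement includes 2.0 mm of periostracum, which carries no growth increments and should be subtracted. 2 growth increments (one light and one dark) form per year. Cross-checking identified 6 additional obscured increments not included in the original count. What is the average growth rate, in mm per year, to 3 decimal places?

0.160 mm per year

Adjusted count: 292 − 16 + 6 = 282 growth increments.
With 2 growth increments per year, 282 / 2 = 141 years.
Net length = 24.6 − 2.0 = 22.6 mm.
22.6 mm over 141 years gives 22.6 / 141 ≈ 0.160 mm per year.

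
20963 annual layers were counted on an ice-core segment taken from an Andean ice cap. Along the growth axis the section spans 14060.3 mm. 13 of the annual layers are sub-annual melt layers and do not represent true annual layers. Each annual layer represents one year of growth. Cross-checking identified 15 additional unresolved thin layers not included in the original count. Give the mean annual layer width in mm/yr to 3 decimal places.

0.671 mm/yr

After corrections the count is 20963 − 13 + 15 = 20965 annual layers.
14060.3 mm over 20965 years gives 14060.3 / 20965 ≈ 0.671 mm/yr.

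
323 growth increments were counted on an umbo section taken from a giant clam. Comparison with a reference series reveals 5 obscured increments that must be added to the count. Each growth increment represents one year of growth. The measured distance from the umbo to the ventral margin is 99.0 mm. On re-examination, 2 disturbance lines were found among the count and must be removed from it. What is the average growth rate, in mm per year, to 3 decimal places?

0.304 mm per year

Adjusted count: 323 − 2 + 5 = 326 growth increments.
Extension rate ≈ 99.0 / 326 = 0.304 mm per year.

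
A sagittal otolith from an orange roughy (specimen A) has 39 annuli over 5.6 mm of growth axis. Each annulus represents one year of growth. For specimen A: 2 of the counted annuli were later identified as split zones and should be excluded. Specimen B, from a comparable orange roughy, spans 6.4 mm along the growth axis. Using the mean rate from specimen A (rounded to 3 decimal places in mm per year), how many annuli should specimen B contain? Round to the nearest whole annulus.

Specimen A: correcting the raw count gives 39 − 2 = 37 true annuli.
A: 5.6 mm over 37 years gives 5.6 / 37 ≈ 0.151 mm/year.
For B, 6.4 / 0.151 = 42.38 years ≈ 42 annuli.

42 annuli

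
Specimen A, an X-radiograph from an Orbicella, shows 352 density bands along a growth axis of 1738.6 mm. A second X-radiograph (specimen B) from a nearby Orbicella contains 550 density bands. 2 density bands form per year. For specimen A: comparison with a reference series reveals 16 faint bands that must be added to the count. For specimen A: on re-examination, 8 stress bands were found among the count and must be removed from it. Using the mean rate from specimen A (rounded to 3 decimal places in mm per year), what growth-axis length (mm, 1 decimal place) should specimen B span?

Specimen A: after corrections the count is 352 − 8 + 16 = 360 density bands.
Specimen A: with 2 density bands per year, 360 / 2 = 180 years.
A: Extension rate ≈ 1738.6 / 180 = 9.659 mm per year.
Specimen B: dividing by 2 density bands per year: 550 / 2 = 275 years. Length of B = 9.659 × 275 = 2656.2 mm.

2656.2 mm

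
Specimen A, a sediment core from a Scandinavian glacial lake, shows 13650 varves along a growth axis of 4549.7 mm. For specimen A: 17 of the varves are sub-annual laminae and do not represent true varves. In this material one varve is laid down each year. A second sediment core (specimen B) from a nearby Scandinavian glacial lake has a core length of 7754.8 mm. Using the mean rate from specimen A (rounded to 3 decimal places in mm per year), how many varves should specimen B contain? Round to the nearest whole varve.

23218 varves

Specimen A: correcting the raw count gives 13650 − 17 = 13633 true varves.
A: 4549.7 mm over 13633 years gives 4549.7 / 13633 ≈ 0.334 mm/year.
Specimen B: 7754.8 mm / 0.334 mm per year = 23217.96 years ≈ 23218 varves.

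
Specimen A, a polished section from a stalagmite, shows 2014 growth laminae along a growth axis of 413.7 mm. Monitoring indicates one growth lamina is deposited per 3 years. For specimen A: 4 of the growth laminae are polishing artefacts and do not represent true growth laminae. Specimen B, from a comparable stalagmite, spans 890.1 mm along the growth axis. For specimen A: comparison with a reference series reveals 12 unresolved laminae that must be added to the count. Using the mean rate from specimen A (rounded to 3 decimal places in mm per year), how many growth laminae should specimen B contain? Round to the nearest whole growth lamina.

Specimen A: after corrections the count is 2014 − 4 + 12 = 2022 growth laminae.
Specimen A: at 3 years per growth lamina, 2022 × 3 = 6066 years.
A: 413.7 mm over 6066 years gives 413.7 / 6066 ≈ 0.068 mm per year.
For B, 890.1 / 0.068 = 13089.71 years; at 3 years per growth lamina that is 13089.71 / 3 ≈ 4363 growth laminae.

4363 growth laminae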